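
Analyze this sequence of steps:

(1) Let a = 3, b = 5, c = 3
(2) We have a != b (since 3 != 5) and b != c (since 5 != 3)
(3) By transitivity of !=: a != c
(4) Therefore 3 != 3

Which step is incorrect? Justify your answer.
Step 3: By transitivity of !=: a != c

Step 3 incorrectly applies transitivity to the '!=' relation. Transitivity states: if a R b and b R c, then a R c. However, '!=' is not transitive. Counterexample: 3 != 5 and 5 != 3, but 3 = 3 (both equal 3). Transitivity holds for relations like <, <=, =, but not for !=.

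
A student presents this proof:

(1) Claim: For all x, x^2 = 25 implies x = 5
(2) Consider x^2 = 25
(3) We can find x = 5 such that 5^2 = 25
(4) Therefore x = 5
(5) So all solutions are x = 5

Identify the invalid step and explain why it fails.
Step 4: Therefore x = 5

Step 4 incorrectly concludes that x = 5 is the only solution. The proof shows that x = 5 is A solution (existence), but does not show it is the ONLY solution (uniqueness). In fact, x = -5 is also a solution since (-5)^2 = 25. Finding one solution doesn't prove there are no others.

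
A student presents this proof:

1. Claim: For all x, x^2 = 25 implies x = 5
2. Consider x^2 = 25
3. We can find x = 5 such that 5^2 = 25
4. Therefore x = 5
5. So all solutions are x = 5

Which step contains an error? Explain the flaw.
Step 4: Therefore x = 5

Step 4 incorrectly concludes that x = 5 is the only solution. The proof shows that x = 5 is A solution (existence), but does not show it is the ONLY solution (uniqueness). In fact, x = -5 is also a solution since (-5)^2 = 25. Finding one solution doesn't prove there are no others.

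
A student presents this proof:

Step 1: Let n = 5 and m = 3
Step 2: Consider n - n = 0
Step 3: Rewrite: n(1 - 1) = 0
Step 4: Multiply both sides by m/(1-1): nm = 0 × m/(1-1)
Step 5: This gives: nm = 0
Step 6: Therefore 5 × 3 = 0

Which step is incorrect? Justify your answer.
Step 4: Multiply both sides by m/(1-1): nm = 0 × m/(1-1)

Step 4 multiplies both sides by m/(1-1). However, 1-1 = 0, so this is multiplication by m/0, which is undefined. We cannot multiply by an undefined expression.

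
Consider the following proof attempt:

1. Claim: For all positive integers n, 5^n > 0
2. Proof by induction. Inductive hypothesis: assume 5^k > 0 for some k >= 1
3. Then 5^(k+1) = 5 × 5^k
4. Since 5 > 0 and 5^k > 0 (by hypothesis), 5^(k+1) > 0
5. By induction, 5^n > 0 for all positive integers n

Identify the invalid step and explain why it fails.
Step 5: By induction, 5^n > 0 for all positive integers n

Step 5 concludes the proof by induction, but no base case was ever established. A valid induction proof requires: (1) a base case proving 5^1 > 0, and (2) an inductive step showing IF 5^k > 0 THEN 5^(k+1) > 0. Steps 2-4 correctly establish the inductive step, but without the base case the conclusion in step 5 does not follow.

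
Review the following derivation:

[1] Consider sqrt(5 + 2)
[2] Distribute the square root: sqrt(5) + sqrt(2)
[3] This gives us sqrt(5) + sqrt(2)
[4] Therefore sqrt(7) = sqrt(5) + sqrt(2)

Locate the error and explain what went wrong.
Step 2: Distribute the square root: sqrt(5) + sqrt(2)

Step 2 incorrectly 'distributes' the square root over addition. The square root function does not distribute: sqrt(a + b) ≠ sqrt(a) + sqrt(b). In fact, sqrt(5 + 2) = sqrt(7) ≈ 2.6458, while sqrt(5) + sqrt(2) ≈ 3.6503.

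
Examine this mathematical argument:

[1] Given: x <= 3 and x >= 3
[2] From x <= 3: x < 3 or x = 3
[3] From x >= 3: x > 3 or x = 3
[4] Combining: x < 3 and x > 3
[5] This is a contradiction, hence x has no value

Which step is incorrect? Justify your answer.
Step 4: Combining: x < 3 and x > 3

Step 4 incorrectly combines the conditions. From x <= 3 and x >= 3, the intersection is x = 3. The error treats the 'or' cases as 'and' requirements. The correct conclusion is that x = 3 is the unique solution, not that no solution exists.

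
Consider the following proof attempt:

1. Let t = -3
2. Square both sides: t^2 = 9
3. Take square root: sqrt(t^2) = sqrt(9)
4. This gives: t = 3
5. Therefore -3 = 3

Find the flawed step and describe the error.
Step 4: This gives: t = 3

Step 4 incorrectly states that sqrt(t^2) = t. The correct identity is sqrt(t^2) = |t|. Since t = -3 < 0, we have sqrt(t^2) = |-3| = 3, not t = -3.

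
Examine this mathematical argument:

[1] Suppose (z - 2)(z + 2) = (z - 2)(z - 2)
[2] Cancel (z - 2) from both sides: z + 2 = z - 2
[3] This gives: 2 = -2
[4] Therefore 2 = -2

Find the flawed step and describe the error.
Step 2: Cancel (z - 2) from both sides: z + 2 = z - 2

Step 2 cancels (z - 2) from both sides. This is only valid if (z - 2) ≠ 0, i.e., z ≠ 2. When z = 2, both sides equal zero regardless of the other factors. The correct approach requires considering z = 2 as a separate case.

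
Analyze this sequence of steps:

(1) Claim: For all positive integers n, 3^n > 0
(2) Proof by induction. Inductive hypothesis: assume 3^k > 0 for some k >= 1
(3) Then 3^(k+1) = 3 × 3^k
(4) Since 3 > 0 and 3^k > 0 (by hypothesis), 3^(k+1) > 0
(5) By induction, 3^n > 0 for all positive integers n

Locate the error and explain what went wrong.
Step 5: By induction, 3^n > 0 for all positive integers n

Step 5 concludes the proof by induction, but no base case was ever established. A valid induction proof requires: (1) a base case proving 3^1 > 0, and (2) an inductive step showing IF 3^k > 0 THEN 3^(k+1) > 0. Steps 2-4 correctly establish the inductive step, but without the base case the conclusion in step 5 does not follow.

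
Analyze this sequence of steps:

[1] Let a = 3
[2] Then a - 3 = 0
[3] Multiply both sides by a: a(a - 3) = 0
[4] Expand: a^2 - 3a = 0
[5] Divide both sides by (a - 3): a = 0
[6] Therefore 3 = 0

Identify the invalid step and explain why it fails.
Step 5: Divide both sides by (a - 3): a = 0

Step 5 divides both sides by (a - 3). However, since a = 3, we have (a - 3) = 0. Division by zero is undefined, making this step invalid.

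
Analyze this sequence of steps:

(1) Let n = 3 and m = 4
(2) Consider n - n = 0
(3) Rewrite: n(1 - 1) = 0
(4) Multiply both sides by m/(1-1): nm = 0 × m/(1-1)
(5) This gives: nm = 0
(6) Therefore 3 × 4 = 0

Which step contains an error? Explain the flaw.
Step 4: Multiply both sides by m/(1-1): nm = 0 × m/(1-1)

Step 4 multiplies both sides by m/(1-1). However, 1-1 = 0, so this is multiplication by m/0, which is undefined. We cannot multiply by an undefined expression.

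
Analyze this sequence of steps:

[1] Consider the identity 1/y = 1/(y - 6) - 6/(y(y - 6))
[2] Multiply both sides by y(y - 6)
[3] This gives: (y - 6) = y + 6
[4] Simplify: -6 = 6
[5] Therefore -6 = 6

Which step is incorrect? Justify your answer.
Step 3: This gives: (y - 6) = y + 6

Step 3 makes a sign error when clearing denominators. Multiplying -6/(y(y - 6)) by y(y - 6) gives -6, not +6. The correct result is (y - 6) = y - 6, which is trivially true, not (y - 6) = y + 6. (Step 1 is a valid identity: 1/(y - 6) - 6/(y(y - 6)) = (y - 6)/(y(y - 6)) = 1/y.)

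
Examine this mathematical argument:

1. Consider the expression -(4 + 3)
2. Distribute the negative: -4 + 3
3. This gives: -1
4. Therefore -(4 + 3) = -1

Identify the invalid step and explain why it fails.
Step 2: Distribute the negative: -4 + 3

Step 2 incorrectly distributes the negative sign. The correct distribution is -(4 + 3) = -4 - 3 = -7. The negative must be applied to both terms, not just the first. The error treats -(4 + 3) as -4 + 3, which equals -1 instead of -7.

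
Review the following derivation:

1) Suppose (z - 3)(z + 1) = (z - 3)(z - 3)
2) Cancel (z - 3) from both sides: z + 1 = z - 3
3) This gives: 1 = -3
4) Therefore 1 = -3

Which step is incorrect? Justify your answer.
Step 2: Cancel (z - 3) from both sides: z + 1 = z - 3

Step 2 cancels (z - 3) from both sides. This is only valid if (z - 3) ≠ 0, i.e., z ≠ 3. When z = 3, both sides equal zero regardless of the other factors. The correct approach requires considering z = 3 as a separate case.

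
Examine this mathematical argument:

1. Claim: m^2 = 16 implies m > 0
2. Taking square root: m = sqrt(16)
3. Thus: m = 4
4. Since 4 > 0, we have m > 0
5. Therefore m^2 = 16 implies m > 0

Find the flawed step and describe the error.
Step 2: Taking square root: m = sqrt(16)

Step 2 takes the square root and assumes the positive root only. The equation m^2 = 16 actually has two solutions: m = 4 and m = -4. The proof silently assumes m > 0 without justification, then uses this assumption to conclude m > 0, which is circular. The counterexample m = -4 shows the claim is false.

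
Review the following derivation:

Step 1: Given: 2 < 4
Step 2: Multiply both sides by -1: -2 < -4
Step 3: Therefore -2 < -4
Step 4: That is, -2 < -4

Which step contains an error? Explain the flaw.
Step 2: Multiply both sides by -1: -2 < -4

Step 2 multiplies both sides by -1 but fails to reverse the inequality sign. When multiplying (or dividing) an inequality by a negative number, the direction must be reversed. Since 2 < 4, we should get -2 > -4, i.e., -2 > -4.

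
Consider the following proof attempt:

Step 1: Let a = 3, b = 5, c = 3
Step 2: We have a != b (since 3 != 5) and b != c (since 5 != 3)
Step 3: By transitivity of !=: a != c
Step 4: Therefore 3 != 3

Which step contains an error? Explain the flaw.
Step 3: By transitivity of !=: a != c

Step 3 incorrectly applies transitivity to the '!=' relation. Transitivity states: if a R b and b R c, then a R c. However, '!=' is not transitive. Counterexample: 3 != 5 and 5 != 3, but 3 = 3 (both equal 3). Transitivity holds for relations like <, <=, =, but not for !=.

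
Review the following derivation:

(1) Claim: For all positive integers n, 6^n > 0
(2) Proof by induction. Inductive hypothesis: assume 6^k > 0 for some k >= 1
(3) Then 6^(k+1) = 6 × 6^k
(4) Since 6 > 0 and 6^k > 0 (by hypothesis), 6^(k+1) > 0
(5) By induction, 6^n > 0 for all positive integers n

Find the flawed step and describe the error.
Step 5: By induction, 6^n > 0 for all positive integers n

Step 5 concludes the proof by induction, but no base case was ever established. A valid induction proof requires: (1) a base case proving 6^1 > 0, and (2) an inductive step showing IF 6^k > 0 THEN 6^(k+1) > 0. Steps 2-4 correctly establish the inductive step, but without the base case the conclusion in step 5 does not follow.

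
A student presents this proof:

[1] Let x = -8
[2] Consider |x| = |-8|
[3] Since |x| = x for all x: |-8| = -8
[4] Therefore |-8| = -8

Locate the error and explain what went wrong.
Step 3: Since |x| = x for all x: |-8| = -8

Step 3 incorrectly states that |x| = x for all x. The correct definition is |x| = x when x >= 0, and |x| = -x when x < 0. Since -8 < 0, we have |-8| = -(-8) = 8, not -8.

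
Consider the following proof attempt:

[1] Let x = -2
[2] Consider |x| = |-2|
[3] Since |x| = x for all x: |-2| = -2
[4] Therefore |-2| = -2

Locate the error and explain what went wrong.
Step 3: Since |x| = x for all x: |-2| = -2

Step 3 incorrectly states that |x| = x for all x. The correct definition is |x| = x when x >= 0, and |x| = -x when x < 0. Since -2 < 0, we have |-2| = -(-2) = 2, not -2.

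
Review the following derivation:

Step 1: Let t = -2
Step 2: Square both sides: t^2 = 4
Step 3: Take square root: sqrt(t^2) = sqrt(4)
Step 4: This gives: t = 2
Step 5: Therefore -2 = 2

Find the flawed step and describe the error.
Step 4: This gives: t = 2

Step 4 incorrectly states that sqrt(t^2) = t. The correct identity is sqrt(t^2) = |t|. Since t = -2 < 0, we have sqrt(t^2) = |-2| = 2, not t = -2.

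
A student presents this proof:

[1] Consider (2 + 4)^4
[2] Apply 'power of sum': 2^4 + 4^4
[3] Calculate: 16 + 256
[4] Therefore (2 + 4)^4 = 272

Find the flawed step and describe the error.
Step 2: Apply 'power of sum': 2^4 + 4^4

Step 2 incorrectly applies a non-existent rule '(a+b)^n = a^n + b^n'. This is false in general. The correct expansion uses the binomial theorem. The actual value is (2 + 4)^4 = 6^4 = 1296, not 272.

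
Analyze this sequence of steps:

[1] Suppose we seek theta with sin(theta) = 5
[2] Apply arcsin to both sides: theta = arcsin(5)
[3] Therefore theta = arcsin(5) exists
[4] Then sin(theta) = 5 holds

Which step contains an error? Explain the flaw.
Step 2: Apply arcsin to both sides: theta = arcsin(5)

Step 2 applies arcsin to 5. However, arcsin(x) is only defined for x in [-1, 1] because sin(theta) can only produce values in that range. Since |5| > 1, arcsin(5) is undefined. There is no angle whose sine equals 5.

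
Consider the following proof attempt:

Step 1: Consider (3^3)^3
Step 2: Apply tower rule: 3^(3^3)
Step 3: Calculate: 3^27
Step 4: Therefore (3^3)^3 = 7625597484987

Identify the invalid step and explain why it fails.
Step 2: Apply tower rule: 3^(3^3)

Step 2 incorrectly states that (a^b)^c = a^(b^c). The correct rule is (a^b)^c = a^(b×c). The actual value is (3^3)^3 = 3^9 = 19683, not 3^27 = 7625597484987.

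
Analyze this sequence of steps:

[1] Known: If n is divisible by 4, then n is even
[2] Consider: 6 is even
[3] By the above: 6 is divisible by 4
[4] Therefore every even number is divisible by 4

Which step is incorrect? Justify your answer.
Step 3: By the above: 6 is divisible by 4

Step 3 commits the fallacy of affirming the consequent. The known fact 'divisible by 4 → even' does NOT imply 'even → divisible by 4'. That would be the converse, which is false. For example, 6 is even but 6 ÷ 4 = 1.50, which is not an integer.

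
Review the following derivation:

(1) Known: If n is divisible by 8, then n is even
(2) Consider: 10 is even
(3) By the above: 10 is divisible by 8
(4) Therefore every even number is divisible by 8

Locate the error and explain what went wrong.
Step 3: By the above: 10 is divisible by 8

Step 3 commits the fallacy of affirming the consequent. The known fact 'divisible by 8 → even' does NOT imply 'even → divisible by 8'. That would be the converse, which is false. For example, 10 is even but 10 ÷ 8 = 1.25, which is not an integer.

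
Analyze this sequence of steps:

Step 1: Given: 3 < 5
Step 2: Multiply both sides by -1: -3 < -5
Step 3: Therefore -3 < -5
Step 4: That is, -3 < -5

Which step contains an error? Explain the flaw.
Step 2: Multiply both sides by -1: -3 < -5

Step 2 multiplies both sides by -1 but fails to reverse the inequality sign. When multiplying (or dividing) an inequality by a negative number, the direction must be reversed. Since 3 < 5, we should get -3 > -5, i.e., -3 > -5.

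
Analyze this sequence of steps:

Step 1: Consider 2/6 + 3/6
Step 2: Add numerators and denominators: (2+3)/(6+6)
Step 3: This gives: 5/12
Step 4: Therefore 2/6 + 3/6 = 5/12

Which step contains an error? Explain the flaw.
Step 2: Add numerators and denominators: (2+3)/(6+6)

Step 2 incorrectly adds fractions by separately adding numerators and denominators. This is wrong. The correct method requires a common denominator: 2/6 + 3/6 = (2×6 + 3×6)/(6×6) = 30/36 = 5/6. The method used gives 5/12, which is different.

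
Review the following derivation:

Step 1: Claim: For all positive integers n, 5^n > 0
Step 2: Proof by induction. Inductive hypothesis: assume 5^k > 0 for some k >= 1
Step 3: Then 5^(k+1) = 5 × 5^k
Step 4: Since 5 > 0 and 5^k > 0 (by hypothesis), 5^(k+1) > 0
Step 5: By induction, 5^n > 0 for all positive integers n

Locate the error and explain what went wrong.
Step 5: By induction, 5^n > 0 for all positive integers n

Step 5 concludes the proof by induction, but no base case was ever established. A valid induction proof requires: (1) a base case proving 5^1 > 0, and (2) an inductive step showing IF 5^k > 0 THEN 5^(k+1) > 0. Steps 2-4 correctly establish the inductive step, but without the base case the conclusion in step 5 does not follow.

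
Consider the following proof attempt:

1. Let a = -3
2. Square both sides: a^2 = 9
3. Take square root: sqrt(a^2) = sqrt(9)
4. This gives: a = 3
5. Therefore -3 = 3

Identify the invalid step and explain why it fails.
Step 4: This gives: a = 3

Step 4 incorrectly states that sqrt(a^2) = a. The correct identity is sqrt(a^2) = |a|. Since a = -3 < 0, we have sqrt(a^2) = |-3| = 3, not a = -3.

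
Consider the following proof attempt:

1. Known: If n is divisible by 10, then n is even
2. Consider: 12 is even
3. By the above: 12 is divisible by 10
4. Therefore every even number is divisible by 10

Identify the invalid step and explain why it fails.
Step 3: By the above: 12 is divisible by 10

Step 3 commits the fallacy of affirming the consequent. The known fact 'divisible by 10 → even' does NOT imply 'even → divisible by 10'. That would be the converse, which is false. For example, 12 is even but 12 ÷ 10 = 1.20, which is not an integer.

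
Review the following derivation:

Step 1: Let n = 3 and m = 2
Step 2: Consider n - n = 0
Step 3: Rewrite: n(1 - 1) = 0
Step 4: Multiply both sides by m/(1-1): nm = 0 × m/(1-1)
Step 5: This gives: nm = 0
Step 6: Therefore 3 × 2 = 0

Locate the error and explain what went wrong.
Step 4: Multiply both sides by m/(1-1): nm = 0 × m/(1-1)

Step 4 multiplies both sides by m/(1-1). However, 1-1 = 0, so this is multiplication by m/0, which is undefined. We cannot multiply by an undefined expression.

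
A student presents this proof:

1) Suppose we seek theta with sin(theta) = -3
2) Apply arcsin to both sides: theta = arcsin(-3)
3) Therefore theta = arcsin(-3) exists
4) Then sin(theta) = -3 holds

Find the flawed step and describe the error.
Step 2: Apply arcsin to both sides: theta = arcsin(-3)

Step 2 applies arcsin to -3. However, arcsin(x) is only defined for x in [-1, 1] because sin(theta) can only produce values in that range. Since |-3| > 1, arcsin(-3) is undefined. There is no angle whose sine equals -3.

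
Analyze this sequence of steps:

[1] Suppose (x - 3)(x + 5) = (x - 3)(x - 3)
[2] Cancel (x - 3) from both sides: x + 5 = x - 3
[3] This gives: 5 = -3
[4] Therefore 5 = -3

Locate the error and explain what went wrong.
Step 2: Cancel (x - 3) from both sides: x + 5 = x - 3

Step 2 cancels (x - 3) from both sides. This is only valid if (x - 3) ≠ 0, i.e., x ≠ 3. When x = 3, both sides equal zero regardless of the other factors. The correct approach requires considering x = 3 as a separate case.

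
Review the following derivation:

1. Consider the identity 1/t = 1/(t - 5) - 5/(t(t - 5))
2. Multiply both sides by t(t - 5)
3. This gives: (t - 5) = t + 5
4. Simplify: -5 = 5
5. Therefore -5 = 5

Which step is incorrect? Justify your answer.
Step 3: This gives: (t - 5) = t + 5

Step 3 makes a sign error when clearing denominators. Multiplying -5/(t(t - 5)) by t(t - 5) gives -5, not +5. The correct result is (t - 5) = t - 5, which is trivially true, not (t - 5) = t + 5. (Step 1 is a valid identity: 1/(t - 5) - 5/(t(t - 5)) = (t - 5)/(t(t - 5)) = 1/t.)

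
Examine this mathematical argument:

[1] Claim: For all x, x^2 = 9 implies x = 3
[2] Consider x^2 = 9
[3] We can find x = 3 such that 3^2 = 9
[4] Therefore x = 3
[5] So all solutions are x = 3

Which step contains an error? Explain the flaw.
Step 4: Therefore x = 3

Step 4 incorrectly concludes that x = 3 is the only solution. The proof shows that x = 3 is A solution (existence), but does not show it is the ONLY solution (uniqueness). In fact, x = -3 is also a solution since (-3)^2 = 9. Finding one solution doesn't prove there are no others.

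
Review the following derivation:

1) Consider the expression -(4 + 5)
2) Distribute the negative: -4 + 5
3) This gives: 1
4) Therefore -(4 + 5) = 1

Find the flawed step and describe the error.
Step 2: Distribute the negative: -4 + 5

Step 2 incorrectly distributes the negative sign. The correct distribution is -(4 + 5) = -4 - 5 = -9. The negative must be applied to both terms, not just the first. The error treats -(4 + 5) as -4 + 5, which equals 1 instead of -9.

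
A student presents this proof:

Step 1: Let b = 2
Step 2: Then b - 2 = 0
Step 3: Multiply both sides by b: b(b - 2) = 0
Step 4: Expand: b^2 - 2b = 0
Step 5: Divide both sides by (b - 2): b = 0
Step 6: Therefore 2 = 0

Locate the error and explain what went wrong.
Step 5: Divide both sides by (b - 2): b = 0

Step 5 divides both sides by (b - 2). However, since b = 2, we have (b - 2) = 0. Division by zero is undefined, making this step invalid.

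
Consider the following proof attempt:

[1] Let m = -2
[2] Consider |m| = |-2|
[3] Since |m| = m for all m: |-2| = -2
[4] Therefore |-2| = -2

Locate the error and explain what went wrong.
Step 3: Since |m| = m for all m: |-2| = -2

Step 3 incorrectly states that |m| = m for all m. The correct definition is |m| = m when m >= 0, and |m| = -m when m < 0. Since -2 < 0, we have |-2| = -(-2) = 2, not -2.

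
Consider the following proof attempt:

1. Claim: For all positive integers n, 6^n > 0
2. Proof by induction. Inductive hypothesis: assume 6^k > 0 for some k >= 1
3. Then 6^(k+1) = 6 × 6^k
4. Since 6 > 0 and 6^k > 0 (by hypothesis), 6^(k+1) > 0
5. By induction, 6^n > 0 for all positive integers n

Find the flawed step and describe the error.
Step 5: By induction, 6^n > 0 for all positive integers n

Step 5 concludes the proof by induction, but no base case was ever established. A valid induction proof requires: (1) a base case proving 6^1 > 0, and (2) an inductive step showing IF 6^k > 0 THEN 6^(k+1) > 0. Steps 2-4 correctly establish the inductive step, but without the base case the conclusion in step 5 does not follow.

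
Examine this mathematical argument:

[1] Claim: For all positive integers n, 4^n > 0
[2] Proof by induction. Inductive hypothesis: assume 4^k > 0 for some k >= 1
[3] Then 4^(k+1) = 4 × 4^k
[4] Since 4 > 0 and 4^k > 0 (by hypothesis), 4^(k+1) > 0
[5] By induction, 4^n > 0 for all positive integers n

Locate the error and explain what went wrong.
Step 5: By induction, 4^n > 0 for all positive integers n

Step 5 concludes the proof by induction, but no base case was ever established. A valid induction proof requires: (1) a base case proving 4^1 > 0, and (2) an inductive step showing IF 4^k > 0 THEN 4^(k+1) > 0. Steps 2-4 correctly establish the inductive step, but without the base case the conclusion in step 5 does not follow.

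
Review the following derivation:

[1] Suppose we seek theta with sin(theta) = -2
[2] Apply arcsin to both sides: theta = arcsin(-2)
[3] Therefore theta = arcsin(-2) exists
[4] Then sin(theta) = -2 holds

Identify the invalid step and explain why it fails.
Step 2: Apply arcsin to both sides: theta = arcsin(-2)

Step 2 applies arcsin to -2. However, arcsin(x) is only defined for x in [-1, 1] because sin(theta) can only produce values in that range. Since |-2| > 1, arcsin(-2) is undefined. There is no angle whose sine equals -2.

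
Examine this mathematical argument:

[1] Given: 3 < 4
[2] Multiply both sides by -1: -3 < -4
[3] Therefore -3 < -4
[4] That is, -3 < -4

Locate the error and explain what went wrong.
Step 2: Multiply both sides by -1: -3 < -4

Step 2 multiplies both sides by -1 but fails to reverse the inequality sign. When multiplying (or dividing) an inequality by a negative number, the direction must be reversed. Since 3 < 4, we should get -3 > -4, i.e., -3 > -4.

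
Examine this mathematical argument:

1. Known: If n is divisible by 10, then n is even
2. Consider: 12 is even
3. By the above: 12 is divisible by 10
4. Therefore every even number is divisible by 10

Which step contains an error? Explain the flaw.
Step 3: By the above: 12 is divisible by 10

Step 3 commits the fallacy of affirming the consequent. The known fact 'divisible by 10 → even' does NOT imply 'even → divisible by 10'. That would be the converse, which is false. For example, 12 is even but 12 ÷ 10 = 1.20, which is not an integer.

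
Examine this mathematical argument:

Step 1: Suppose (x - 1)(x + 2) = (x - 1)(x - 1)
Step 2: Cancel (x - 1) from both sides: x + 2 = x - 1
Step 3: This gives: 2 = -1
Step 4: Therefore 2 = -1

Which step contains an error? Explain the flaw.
Step 2: Cancel (x - 1) from both sides: x + 2 = x - 1

Step 2 cancels (x - 1) from both sides. This is only valid if (x - 1) ≠ 0, i.e., x ≠ 1. When x = 1, both sides equal zero regardless of the other factors. The correct approach requires considering x = 1 as a separate case.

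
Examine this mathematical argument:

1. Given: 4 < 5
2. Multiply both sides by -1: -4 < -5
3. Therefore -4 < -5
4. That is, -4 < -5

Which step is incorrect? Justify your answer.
Step 2: Multiply both sides by -1: -4 < -5

Step 2 multiplies both sides by -1 but fails to reverse the inequality sign. When multiplying (or dividing) an inequality by a negative number, the direction must be reversed. Since 4 < 5, we should get -4 > -5, i.e., -4 > -5.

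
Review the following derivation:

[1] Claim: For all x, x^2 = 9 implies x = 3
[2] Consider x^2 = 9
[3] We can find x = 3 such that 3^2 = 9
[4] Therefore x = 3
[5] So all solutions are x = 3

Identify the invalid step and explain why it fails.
Step 4: Therefore x = 3

Step 4 incorrectly concludes that x = 3 is the only solution. The proof shows that x = 3 is A solution (existence), but does not show it is the ONLY solution (uniqueness). In fact, x = -3 is also a solution since (-3)^2 = 9. Finding one solution doesn't prove there are no others.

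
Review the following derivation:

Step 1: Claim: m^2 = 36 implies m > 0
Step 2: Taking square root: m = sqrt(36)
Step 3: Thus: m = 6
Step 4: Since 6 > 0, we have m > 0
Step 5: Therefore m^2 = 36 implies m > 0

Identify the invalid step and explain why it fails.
Step 2: Taking square root: m = sqrt(36)

Step 2 takes the square root and assumes the positive root only. The equation m^2 = 36 actually has two solutions: m = 6 and m = -6. The proof silently assumes m > 0 without justification, then uses this assumption to conclude m > 0, which is circular. The counterexample m = -6 shows the claim is false.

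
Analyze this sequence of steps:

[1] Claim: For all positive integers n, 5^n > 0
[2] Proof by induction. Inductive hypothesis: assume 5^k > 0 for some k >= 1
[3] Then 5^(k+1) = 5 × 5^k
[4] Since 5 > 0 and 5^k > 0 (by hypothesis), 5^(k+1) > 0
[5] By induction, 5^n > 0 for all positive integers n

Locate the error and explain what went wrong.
Step 5: By induction, 5^n > 0 for all positive integers n

Step 5 concludes the proof by induction, but no base case was ever established. A valid induction proof requires: (1) a base case proving 5^1 > 0, and (2) an inductive step showing IF 5^k > 0 THEN 5^(k+1) > 0. Steps 2-4 correctly establish the inductive step, but without the base case the conclusion in step 5 does not follow.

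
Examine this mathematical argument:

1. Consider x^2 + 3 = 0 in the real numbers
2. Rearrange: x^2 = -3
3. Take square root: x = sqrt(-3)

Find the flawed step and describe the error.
Step 3: Take square root: x = sqrt(-3)

Step 3 takes the square root of -3, which is negative. In the real number system, the square root of a negative number is undefined. The equation x^2 + 3 = 0 has no real solutions. Square roots of negative numbers only exist in the complex numbers.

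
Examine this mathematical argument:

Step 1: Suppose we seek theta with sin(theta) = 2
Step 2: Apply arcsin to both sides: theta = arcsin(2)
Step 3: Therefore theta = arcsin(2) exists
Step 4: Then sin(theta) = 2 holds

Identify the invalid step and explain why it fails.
Step 2: Apply arcsin to both sides: theta = arcsin(2)

Step 2 applies arcsin to 2. However, arcsin(x) is only defined for x in [-1, 1] because sin(theta) can only produce values in that range. Since |2| > 1, arcsin(2) is undefined. There is no angle whose sine equals 2.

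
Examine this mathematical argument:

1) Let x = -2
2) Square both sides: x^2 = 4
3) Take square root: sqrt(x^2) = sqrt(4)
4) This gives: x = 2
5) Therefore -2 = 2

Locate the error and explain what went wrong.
Step 4: This gives: x = 2

Step 4 incorrectly states that sqrt(x^2) = x. The correct identity is sqrt(x^2) = |x|. Since x = -2 < 0, we have sqrt(x^2) = |-2| = 2, not x = -2.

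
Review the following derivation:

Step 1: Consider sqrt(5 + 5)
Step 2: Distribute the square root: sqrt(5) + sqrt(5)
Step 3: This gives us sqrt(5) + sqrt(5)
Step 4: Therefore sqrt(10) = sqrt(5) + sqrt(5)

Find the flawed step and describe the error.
Step 2: Distribute the square root: sqrt(5) + sqrt(5)

Step 2 incorrectly 'distributes' the square root over addition. The square root function does not distribute: sqrt(a + b) ≠ sqrt(a) + sqrt(b). In fact, sqrt(5 + 5) = sqrt(10) ≈ 3.1623, while sqrt(5) + sqrt(5) ≈ 4.4721.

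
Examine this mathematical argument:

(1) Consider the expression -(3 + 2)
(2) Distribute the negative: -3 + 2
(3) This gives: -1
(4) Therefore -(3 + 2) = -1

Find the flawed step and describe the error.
Step 2: Distribute the negative: -3 + 2

Step 2 incorrectly distributes the negative sign. The correct distribution is -(3 + 2) = -3 - 2 = -5. The negative must be applied to both terms, not just the first. The error treats -(3 + 2) as -3 + 2, which equals -1 instead of -5.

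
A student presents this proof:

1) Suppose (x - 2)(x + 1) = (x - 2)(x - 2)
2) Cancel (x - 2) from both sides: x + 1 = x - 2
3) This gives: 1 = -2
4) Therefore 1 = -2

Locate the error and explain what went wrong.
Step 2: Cancel (x - 2) from both sides: x + 1 = x - 2

Step 2 cancels (x - 2) from both sides. This is only valid if (x - 2) ≠ 0, i.e., x ≠ 2. When x = 2, both sides equal zero regardless of the other factors. The correct approach requires considering x = 2 as a separate case.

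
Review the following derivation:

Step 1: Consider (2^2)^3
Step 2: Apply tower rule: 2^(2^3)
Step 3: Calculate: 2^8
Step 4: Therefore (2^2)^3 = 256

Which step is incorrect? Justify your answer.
Step 2: Apply tower rule: 2^(2^3)

Step 2 incorrectly states that (a^b)^c = a^(b^c). The correct rule is (a^b)^c = a^(b×c). The actual value is (2^2)^3 = 2^6 = 64, not 2^8 = 256.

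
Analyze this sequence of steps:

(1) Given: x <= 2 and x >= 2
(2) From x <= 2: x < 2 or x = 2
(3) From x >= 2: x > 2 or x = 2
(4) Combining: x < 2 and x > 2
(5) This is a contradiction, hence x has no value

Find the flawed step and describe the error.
Step 4: Combining: x < 2 and x > 2

Step 4 incorrectly combines the conditions. From x <= 2 and x >= 2, the intersection is x = 2. The error treats the 'or' cases as 'and' requirements. The correct conclusion is that x = 2 is the unique solution, not that no solution exists.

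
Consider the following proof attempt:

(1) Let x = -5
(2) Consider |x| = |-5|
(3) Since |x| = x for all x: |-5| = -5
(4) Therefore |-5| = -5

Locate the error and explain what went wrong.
Step 3: Since |x| = x for all x: |-5| = -5

Step 3 incorrectly states that |x| = x for all x. The correct definition is |x| = x when x >= 0, and |x| = -x when x < 0. Since -5 < 0, we have |-5| = -(-5) = 5, not -5.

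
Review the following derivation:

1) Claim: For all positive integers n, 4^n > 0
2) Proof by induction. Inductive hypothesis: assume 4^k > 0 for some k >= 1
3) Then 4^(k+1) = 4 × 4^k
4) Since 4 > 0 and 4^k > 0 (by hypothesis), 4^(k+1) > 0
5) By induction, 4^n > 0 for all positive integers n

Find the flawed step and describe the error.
Step 5: By induction, 4^n > 0 for all positive integers n

Step 5 concludes the proof by induction, but no base case was ever established. A valid induction proof requires: (1) a base case proving 4^1 > 0, and (2) an inductive step showing IF 4^k > 0 THEN 4^(k+1) > 0. Steps 2-4 correctly establish the inductive step, but without the base case the conclusion in step 5 does not follow.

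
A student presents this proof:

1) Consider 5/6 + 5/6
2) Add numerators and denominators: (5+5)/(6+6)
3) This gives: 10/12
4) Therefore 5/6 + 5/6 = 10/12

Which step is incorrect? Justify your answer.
Step 2: Add numerators and denominators: (5+5)/(6+6)

Step 2 incorrectly adds fractions by separately adding numerators and denominators. This is wrong. The correct method requires a common denominator: 5/6 + 5/6 = (5×6 + 5×6)/(6×6) = 60/36 = 5/3. The method used gives 10/12, which is different.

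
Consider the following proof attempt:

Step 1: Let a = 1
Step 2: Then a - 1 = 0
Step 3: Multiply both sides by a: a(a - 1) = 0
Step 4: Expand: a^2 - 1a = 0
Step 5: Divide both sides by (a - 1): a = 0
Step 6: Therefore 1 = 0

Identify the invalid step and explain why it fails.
Step 5: Divide both sides by (a - 1): a = 0

Step 5 divides both sides by (a - 1). However, since a = 1, we have (a - 1) = 0. Division by zero is undefined, making this step invalid.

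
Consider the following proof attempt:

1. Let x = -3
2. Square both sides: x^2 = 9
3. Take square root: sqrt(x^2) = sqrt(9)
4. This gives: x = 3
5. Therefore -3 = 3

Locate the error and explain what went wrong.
Step 4: This gives: x = 3

Step 4 incorrectly states that sqrt(x^2) = x. The correct identity is sqrt(x^2) = |x|. Since x = -3 < 0, we have sqrt(x^2) = |-3| = 3, not x = -3.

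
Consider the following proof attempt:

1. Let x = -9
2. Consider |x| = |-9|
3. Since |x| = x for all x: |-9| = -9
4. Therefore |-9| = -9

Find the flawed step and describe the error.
Step 3: Since |x| = x for all x: |-9| = -9

Step 3 incorrectly states that |x| = x for all x. The correct definition is |x| = x when x >= 0, and |x| = -x when x < 0. Since -9 < 0, we have |-9| = -(-9) = 9, not -9.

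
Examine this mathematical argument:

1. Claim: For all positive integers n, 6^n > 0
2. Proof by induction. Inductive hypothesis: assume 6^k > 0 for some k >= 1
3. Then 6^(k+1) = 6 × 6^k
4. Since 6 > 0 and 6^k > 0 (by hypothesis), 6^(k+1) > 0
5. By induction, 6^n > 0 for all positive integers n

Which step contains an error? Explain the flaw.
Step 5: By induction, 6^n > 0 for all positive integers n

Step 5 concludes the proof by induction, but no base case was ever established. A valid induction proof requires: (1) a base case proving 6^1 > 0, and (2) an inductive step showing IF 6^k > 0 THEN 6^(k+1) > 0. Steps 2-4 correctly establish the inductive step, but without the base case the conclusion in step 5 does not follow.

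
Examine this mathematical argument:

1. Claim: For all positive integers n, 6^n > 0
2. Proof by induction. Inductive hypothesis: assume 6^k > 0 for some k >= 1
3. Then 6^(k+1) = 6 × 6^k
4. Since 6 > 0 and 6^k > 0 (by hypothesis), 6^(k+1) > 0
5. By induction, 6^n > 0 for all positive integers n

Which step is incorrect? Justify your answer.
Step 5: By induction, 6^n > 0 for all positive integers n

Step 5 concludes the proof by induction, but no base case was ever established. A valid induction proof requires: (1) a base case proving 6^1 > 0, and (2) an inductive step showing IF 6^k > 0 THEN 6^(k+1) > 0. Steps 2-4 correctly establish the inductive step, but without the base case the conclusion in step 5 does not follow.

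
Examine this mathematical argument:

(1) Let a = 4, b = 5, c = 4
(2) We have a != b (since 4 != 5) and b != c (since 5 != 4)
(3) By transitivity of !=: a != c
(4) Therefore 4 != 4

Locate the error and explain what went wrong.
Step 3: By transitivity of !=: a != c

Step 3 incorrectly applies transitivity to the '!=' relation. Transitivity states: if a R b and b R c, then a R c. However, '!=' is not transitive. Counterexample: 4 != 5 and 5 != 4, but 4 = 4 (both equal 4). Transitivity holds for relations like <, <=, =, but not for !=.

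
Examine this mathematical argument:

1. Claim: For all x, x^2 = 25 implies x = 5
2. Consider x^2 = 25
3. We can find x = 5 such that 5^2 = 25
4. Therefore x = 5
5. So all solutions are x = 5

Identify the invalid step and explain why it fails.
Step 4: Therefore x = 5

Step 4 incorrectly concludes that x = 5 is the only solution. The proof shows that x = 5 is A solution (existence), but does not show it is the ONLY solution (uniqueness). In fact, x = -5 is also a solution since (-5)^2 = 25. Finding one solution doesn't prove there are no others.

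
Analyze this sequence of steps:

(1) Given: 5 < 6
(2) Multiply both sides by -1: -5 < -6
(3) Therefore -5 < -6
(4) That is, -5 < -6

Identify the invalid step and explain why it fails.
Step 2: Multiply both sides by -1: -5 < -6

Step 2 multiplies both sides by -1 but fails to reverse the inequality sign. When multiplying (or dividing) an inequality by a negative number, the direction must be reversed. Since 5 < 6, we should get -5 > -6, i.e., -5 > -6.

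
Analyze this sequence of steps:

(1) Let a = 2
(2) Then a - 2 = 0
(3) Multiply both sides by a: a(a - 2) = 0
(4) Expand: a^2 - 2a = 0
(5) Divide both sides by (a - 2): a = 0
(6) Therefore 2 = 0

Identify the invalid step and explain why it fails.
Step 5: Divide both sides by (a - 2): a = 0

Step 5 divides both sides by (a - 2). However, since a = 2, we have (a - 2) = 0. Division by zero is undefined, making this step invalid.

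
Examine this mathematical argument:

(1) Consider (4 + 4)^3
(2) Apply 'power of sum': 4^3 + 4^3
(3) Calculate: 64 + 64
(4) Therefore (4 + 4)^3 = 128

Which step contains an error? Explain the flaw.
Step 2: Apply 'power of sum': 4^3 + 4^3

Step 2 incorrectly applies a non-existent rule '(a+b)^n = a^n + b^n'. This is false in general. The correct expansion uses the binomial theorem. The actual value is (4 + 4)^3 = 8^3 = 512, not 128.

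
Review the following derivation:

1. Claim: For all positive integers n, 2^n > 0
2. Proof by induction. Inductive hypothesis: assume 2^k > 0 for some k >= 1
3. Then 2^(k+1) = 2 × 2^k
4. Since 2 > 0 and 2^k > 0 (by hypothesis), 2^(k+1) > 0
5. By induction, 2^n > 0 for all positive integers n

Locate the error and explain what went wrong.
Step 5: By induction, 2^n > 0 for all positive integers n

Step 5 concludes the proof by induction, but no base case was ever established. A valid induction proof requires: (1) a base case proving 2^1 > 0, and (2) an inductive step showing IF 2^k > 0 THEN 2^(k+1) > 0. Steps 2-4 correctly establish the inductive step, but without the base case the conclusion in step 5 does not follow.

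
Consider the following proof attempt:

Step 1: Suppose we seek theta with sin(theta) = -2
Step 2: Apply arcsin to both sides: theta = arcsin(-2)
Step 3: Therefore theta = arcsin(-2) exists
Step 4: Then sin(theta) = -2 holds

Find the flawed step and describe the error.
Step 2: Apply arcsin to both sides: theta = arcsin(-2)

Step 2 applies arcsin to -2. However, arcsin(x) is only defined for x in [-1, 1] because sin(theta) can only produce values in that range. Since |-2| > 1, arcsin(-2) is undefined. There is no angle whose sine equals -2.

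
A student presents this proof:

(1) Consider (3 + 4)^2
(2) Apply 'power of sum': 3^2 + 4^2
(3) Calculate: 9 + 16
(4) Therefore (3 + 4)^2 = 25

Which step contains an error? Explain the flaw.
Step 2: Apply 'power of sum': 3^2 + 4^2

Step 2 incorrectly applies a non-existent rule '(a+b)^n = a^n + b^n'. This is false in general. The correct expansion uses the binomial theorem. The actual value is (3 + 4)^2 = 7^2 = 49, not 25.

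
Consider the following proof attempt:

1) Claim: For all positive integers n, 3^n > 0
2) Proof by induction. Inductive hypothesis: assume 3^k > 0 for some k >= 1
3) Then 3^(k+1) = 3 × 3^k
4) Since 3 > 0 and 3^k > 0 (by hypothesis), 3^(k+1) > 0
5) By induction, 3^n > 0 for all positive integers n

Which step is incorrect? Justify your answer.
Step 5: By induction, 3^n > 0 for all positive integers n

Step 5 concludes the proof by induction, but no base case was ever established. A valid induction proof requires: (1) a base case proving 3^1 > 0, and (2) an inductive step showing IF 3^k > 0 THEN 3^(k+1) > 0. Steps 2-4 correctly establish the inductive step, but without the base case the conclusion in step 5 does not follow.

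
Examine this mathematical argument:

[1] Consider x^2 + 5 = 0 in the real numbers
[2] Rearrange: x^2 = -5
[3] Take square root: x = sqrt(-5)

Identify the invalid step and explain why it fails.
Step 3: Take square root: x = sqrt(-5)

Step 3 takes the square root of -5, which is negative. In the real number system, the square root of a negative number is undefined. The equation x^2 + 5 = 0 has no real solutions. Square roots of negative numbers only exist in the complex numbers.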